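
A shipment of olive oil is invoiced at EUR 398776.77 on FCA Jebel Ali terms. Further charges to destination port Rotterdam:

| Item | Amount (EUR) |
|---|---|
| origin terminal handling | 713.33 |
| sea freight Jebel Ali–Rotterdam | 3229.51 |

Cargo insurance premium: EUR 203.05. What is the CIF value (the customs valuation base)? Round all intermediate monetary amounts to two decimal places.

CIF = FCA price + pre-shipment costs + freight + insurance
CIF = 398776.77 + 713.33 + 3229.51 + 203.05 = 402922.66

CIF value: EUR 402922.66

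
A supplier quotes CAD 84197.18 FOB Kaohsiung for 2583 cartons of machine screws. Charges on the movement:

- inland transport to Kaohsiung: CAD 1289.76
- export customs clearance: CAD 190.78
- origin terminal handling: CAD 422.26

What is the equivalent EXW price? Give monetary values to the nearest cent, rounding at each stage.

EXW price: CAD 82294.38

From FOB to EXW, the seller no longer bears: inland to port, export clearance, origin terminal.
EXW price = 84197.18 − 1289.76 − 190.78 − 422.26 = 82294.38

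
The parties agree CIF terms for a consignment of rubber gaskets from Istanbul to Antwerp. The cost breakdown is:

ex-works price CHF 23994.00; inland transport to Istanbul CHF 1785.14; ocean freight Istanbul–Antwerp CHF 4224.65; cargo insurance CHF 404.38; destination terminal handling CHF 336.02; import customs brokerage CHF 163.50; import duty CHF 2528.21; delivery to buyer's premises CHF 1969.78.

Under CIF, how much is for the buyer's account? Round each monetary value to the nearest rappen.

Buyer's account: CHF 4997.51

CIF: the seller pays costs through ocean freight and marine insurance to the destination port.
Seller's account: goods 23994.00 + inland to port 1785.14 + freight 4224.65 + insurance 404.38 = 30408.17
Buyer's account: destination terminal 336.02 + brokerage 163.50 + duty 2528.21 + delivery 1969.78 = 4997.51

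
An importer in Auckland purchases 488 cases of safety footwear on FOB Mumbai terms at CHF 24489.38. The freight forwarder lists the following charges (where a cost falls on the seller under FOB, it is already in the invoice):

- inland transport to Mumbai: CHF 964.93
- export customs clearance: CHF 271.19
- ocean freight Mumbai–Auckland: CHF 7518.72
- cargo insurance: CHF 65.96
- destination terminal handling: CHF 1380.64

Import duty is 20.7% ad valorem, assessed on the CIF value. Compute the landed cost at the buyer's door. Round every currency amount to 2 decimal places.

FOB: the seller bears costs until goods are on board at the origin port; the buyer bears freight, insurance and all costs thereafter.
Already in the invoice (seller's account under FOB): inland to port, export clearance — exclude.
CIF value = FOB price + freight + insurance = 24489.38 + 7518.72 + 65.96 = 32074.06
Import duty = 32074.06 × 20.7% = 6639.33
Buyer bears: freight 7518.72 + insurance 65.96 + destination terminal 1380.64 + duty 6639.33 = 15604.65
Landed cost = invoice 24489.38 + 15604.65 = 40094.03

Total landed cost: CHF 40094.03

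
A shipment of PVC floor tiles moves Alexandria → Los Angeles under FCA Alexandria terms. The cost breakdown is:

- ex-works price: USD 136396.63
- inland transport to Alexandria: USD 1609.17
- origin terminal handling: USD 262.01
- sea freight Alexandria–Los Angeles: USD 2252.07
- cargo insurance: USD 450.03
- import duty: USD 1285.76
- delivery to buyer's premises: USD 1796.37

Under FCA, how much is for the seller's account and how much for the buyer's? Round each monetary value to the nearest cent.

FCA: the seller delivers export-cleared goods to the carrier; the buyer bears costs from that point.
Seller's account: goods 136396.63 + inland to port 1609.17 = 138005.80
Buyer's account: origin terminal 262.01 + freight 2252.07 + insurance 450.03 + duty 1285.76 + delivery 1796.37 = 6046.24

Seller: USD 138005.80; buyer: USD 6046.24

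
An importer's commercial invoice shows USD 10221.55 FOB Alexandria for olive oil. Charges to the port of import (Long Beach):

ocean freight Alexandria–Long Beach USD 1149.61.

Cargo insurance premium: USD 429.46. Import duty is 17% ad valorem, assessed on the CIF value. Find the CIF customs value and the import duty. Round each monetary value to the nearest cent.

CIF = FOB price + freight + insurance
CIF = 10221.55 + 1149.61 + 429.46 = 11800.62
Import duty = 11800.62 × 17% = 2006.11

CIF value: USD 11800.62; import duty: USD 2006.11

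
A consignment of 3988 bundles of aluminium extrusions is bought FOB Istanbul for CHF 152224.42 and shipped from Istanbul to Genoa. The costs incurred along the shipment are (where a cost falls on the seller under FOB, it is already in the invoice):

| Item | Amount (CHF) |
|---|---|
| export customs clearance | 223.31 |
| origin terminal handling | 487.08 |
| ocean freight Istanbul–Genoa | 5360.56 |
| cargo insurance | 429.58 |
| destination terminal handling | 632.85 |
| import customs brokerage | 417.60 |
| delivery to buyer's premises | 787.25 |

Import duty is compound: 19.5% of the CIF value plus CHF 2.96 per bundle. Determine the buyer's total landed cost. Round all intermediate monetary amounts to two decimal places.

Total landed cost: CHF 202469.58

FOB: the seller bears costs until goods are on board at the origin port; the buyer bears freight, insurance and all costs thereafter.
Already in the invoice (seller's account under FOB): export clearance, origin terminal — exclude.
CIF value = FOB price + freight + insurance = 152224.42 + 5360.56 + 429.58 = 158014.56
Ad valorem component: 158014.56 × 19.5% = 30812.84
Specific component: 3988 × 2.96 = 11804.48
Import duty = 30812.84 + 11804.48 = 42617.32
Buyer bears: freight 5360.56 + insurance 429.58 + destination terminal 632.85 + brokerage 417.60 + delivery 787.25 + duty 42617.32 = 50245.16
Landed cost = invoice 152224.42 + 50245.16 = 202469.58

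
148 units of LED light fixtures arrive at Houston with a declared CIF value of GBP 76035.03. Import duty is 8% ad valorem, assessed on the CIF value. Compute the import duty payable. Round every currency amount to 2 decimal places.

Import duty: GBP 6082.80

Import duty = 76035.03 × 8% = 6082.80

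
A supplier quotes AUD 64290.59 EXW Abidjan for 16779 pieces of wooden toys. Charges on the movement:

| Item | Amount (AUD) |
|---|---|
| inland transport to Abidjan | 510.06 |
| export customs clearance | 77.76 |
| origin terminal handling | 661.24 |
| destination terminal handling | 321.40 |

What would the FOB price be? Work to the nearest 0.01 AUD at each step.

FOB price: AUD 65539.65

Not relevant to the conversion: destination terminal — on the buyer under both terms; not part of either seller's price.
From EXW to FOB, the seller additionally bears: inland to port, export clearance, origin terminal.
FOB price = 64290.59 + 510.06 + 77.76 + 661.24 = 65539.65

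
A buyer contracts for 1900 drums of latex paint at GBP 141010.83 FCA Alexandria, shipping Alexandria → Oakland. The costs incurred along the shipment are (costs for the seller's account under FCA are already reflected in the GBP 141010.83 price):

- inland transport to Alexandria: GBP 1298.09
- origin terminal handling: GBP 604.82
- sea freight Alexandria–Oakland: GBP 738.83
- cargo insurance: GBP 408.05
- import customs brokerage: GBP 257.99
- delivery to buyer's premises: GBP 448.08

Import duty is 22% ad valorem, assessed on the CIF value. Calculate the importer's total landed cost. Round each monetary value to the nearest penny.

FCA: the seller delivers export-cleared goods to the carrier; the buyer bears costs from that point.
Already in the invoice (seller's account under FCA): inland to port — exclude.
CIF value = FCA price + origin terminal + freight + insurance = 141010.83 + 604.82 + 738.83 + 408.05 = 142762.53
Import duty = 142762.53 × 22% = 31407.76
Buyer bears: origin terminal 604.82 + freight 738.83 + insurance 408.05 + brokerage 257.99 + delivery 448.08 + duty 31407.76 = 33865.53
Landed cost = invoice 141010.83 + 33865.53 = 174876.36

Total landed cost: GBP 174876.36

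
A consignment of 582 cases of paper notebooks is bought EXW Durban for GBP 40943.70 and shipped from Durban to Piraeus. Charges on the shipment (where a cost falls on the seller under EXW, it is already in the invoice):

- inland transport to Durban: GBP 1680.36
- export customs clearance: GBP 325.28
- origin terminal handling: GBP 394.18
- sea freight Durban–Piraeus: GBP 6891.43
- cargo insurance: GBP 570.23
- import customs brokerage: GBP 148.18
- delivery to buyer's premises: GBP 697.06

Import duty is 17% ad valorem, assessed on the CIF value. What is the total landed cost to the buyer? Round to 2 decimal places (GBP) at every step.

EXW: the seller makes goods available at their premises; the buyer bears all onward costs.
CIF value = EXW price + inland to port + export clearance + origin terminal + freight + insurance = 40943.70 + 1680.36 + 325.28 + 394.18 + 6891.43 + 570.23 = 50805.18
Import duty = 50805.18 × 17% = 8636.88
Buyer bears: inland to port 1680.36 + export clearance 325.28 + origin terminal 394.18 + freight 6891.43 + insurance 570.23 + brokerage 148.18 + delivery 697.06 + duty 8636.88 = 19343.60
Landed cost = invoice 40943.70 + 19343.60 = 60287.30

Total landed cost: GBP 60287.30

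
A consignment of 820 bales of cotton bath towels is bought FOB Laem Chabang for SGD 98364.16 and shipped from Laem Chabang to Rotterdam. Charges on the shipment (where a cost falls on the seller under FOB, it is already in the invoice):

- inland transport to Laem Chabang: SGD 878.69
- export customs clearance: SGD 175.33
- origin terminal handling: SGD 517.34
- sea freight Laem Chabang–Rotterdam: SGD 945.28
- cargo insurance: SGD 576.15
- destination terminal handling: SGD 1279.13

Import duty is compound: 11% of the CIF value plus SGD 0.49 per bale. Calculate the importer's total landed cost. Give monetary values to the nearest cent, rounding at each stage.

FOB: the seller bears costs until goods are on board at the origin port; the buyer bears freight, insurance and all costs thereafter.
Already in the invoice (seller's account under FOB): inland to port, export clearance, origin terminal — exclude.
CIF value = FOB price + freight + insurance = 98364.16 + 945.28 + 576.15 = 99885.59
Ad valorem component: 99885.59 × 11% = 10987.41
Specific component: 820 × 0.49 = 401.80
Import duty = 10987.41 + 401.80 = 11389.21
Buyer bears: freight 945.28 + insurance 576.15 + destination terminal 1279.13 + duty 11389.21 = 14189.77
Landed cost = invoice 98364.16 + 14189.77 = 112553.93

Total landed cost: SGD 112553.93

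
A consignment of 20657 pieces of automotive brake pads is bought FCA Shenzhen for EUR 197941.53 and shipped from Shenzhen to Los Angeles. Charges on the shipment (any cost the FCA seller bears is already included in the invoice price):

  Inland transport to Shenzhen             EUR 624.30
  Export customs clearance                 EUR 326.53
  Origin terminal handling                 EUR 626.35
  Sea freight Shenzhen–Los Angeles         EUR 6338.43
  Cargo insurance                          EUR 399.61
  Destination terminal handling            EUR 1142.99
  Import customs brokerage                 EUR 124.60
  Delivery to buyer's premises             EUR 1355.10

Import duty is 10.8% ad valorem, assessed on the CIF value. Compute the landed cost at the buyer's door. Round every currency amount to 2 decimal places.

FCA: the seller delivers export-cleared goods to the carrier; the buyer bears costs from that point.
Already in the invoice (seller's account under FCA): inland to port, export clearance — exclude.
CIF value = FCA price + origin terminal + freight + insurance = 197941.53 + 626.35 + 6338.43 + 399.61 = 205305.92
Import duty = 205305.92 × 10.8% = 22173.04
Buyer bears: origin terminal 626.35 + freight 6338.43 + insurance 399.61 + destination terminal 1142.99 + brokerage 124.60 + delivery 1355.10 + duty 22173.04 = 32160.12
Landed cost = invoice 197941.53 + 32160.12 = 230101.65

Total landed cost: EUR 230101.65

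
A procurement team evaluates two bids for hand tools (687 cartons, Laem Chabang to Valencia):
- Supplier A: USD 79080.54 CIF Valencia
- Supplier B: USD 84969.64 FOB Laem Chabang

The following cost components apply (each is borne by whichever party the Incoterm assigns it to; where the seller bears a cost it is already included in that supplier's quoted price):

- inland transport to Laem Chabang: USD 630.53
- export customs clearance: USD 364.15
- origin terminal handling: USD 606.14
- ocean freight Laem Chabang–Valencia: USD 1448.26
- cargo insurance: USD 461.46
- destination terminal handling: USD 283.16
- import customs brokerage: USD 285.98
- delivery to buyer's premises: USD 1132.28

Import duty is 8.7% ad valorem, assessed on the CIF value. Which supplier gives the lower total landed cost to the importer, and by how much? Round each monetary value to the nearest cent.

Supplier A is cheaper by USD 8477.31

Supplier A (CIF):
The CIF price already equals the CIF value: 79080.54
Import duty = 79080.54 × 8.7% = 6880.01
Buyer bears (A): 283.16 + 285.98 + 1132.28 = 1701.42
Landed cost (A) = invoice 79080.54 + 1701.42 + duty 6880.01 = 87661.97
Supplier B (FOB):
CIF value = FOB price + freight + insurance = 84969.64 + 1448.26 + 461.46 = 86879.36
Import duty = 86879.36 × 8.7% = 7558.50
Buyer bears (B): 1448.26 + 461.46 + 283.16 + 285.98 + 1132.28 = 3611.14
Landed cost (B) = invoice 84969.64 + 3611.14 + duty 7558.50 = 96139.28
Difference = |87661.97 − 96139.28| = 8477.31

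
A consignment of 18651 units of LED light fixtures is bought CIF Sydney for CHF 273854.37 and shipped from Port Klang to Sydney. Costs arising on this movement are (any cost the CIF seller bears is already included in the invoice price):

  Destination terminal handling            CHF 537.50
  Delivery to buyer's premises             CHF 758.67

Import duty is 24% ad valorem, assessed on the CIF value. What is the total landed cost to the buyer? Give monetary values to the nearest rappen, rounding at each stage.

Total landed cost: CHF 340875.59

CIF: the seller pays costs through ocean freight and marine insurance to the destination port.
The CIF price already equals the CIF value: 273854.37
Import duty = 273854.37 × 24% = 65725.05
Buyer bears: destination terminal 537.50 + delivery 758.67 + duty 65725.05 = 67021.22
Landed cost = invoice 273854.37 + 67021.22 = 340875.59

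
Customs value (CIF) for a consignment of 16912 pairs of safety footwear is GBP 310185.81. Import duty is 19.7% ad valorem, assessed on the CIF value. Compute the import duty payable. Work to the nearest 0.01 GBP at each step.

Import duty: GBP 61106.60

Import duty = 310185.81 × 19.7% = 61106.60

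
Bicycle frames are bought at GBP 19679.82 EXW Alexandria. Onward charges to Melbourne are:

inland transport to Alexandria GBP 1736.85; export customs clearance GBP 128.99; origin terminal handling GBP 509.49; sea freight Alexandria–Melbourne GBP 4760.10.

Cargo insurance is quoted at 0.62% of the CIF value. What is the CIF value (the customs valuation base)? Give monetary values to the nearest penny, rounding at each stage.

CIF value: GBP 26982.54

Let C be the CIF value. C = EXW price + pre-shipment costs + freight + 0.62% × C
C − 0.62% × C = 19679.82 + 1736.85 + 128.99 + 509.49 + 4760.10
0.9938 × C = 26815.25
C = 26815.25 / 0.9938 = 26982.54
Insurance premium = 0.62% × 26982.54 = 167.29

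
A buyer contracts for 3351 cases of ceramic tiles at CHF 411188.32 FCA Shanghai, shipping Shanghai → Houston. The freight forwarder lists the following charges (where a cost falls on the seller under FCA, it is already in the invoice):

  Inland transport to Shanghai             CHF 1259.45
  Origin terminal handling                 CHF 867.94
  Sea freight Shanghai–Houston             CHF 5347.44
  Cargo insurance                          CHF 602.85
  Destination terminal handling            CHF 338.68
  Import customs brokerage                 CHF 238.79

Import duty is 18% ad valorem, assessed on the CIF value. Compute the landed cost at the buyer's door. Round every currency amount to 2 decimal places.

FCA: the seller delivers export-cleared goods to the carrier; the buyer bears costs from that point.
Already in the invoice (seller's account under FCA): inland to port — exclude.
CIF value = FCA price + origin terminal + freight + insurance = 411188.32 + 867.94 + 5347.44 + 602.85 = 418006.55
Import duty = 418006.55 × 18% = 75241.18
Buyer bears: origin terminal 867.94 + freight 5347.44 + insurance 602.85 + destination terminal 338.68 + brokerage 238.79 + duty 75241.18 = 82636.88
Landed cost = invoice 411188.32 + 82636.88 = 493825.20

Total landed cost: CHF 493825.20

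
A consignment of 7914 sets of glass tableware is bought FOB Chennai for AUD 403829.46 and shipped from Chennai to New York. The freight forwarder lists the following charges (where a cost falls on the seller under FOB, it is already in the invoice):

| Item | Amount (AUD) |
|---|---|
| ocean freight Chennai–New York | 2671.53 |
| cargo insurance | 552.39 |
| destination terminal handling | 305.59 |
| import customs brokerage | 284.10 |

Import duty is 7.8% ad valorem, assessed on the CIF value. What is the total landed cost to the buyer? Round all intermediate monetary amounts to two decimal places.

Total landed cost: AUD 439393.23

FOB: the seller bears costs until goods are on board at the origin port; the buyer bears freight, insurance and all costs thereafter.
CIF value = FOB price + freight + insurance = 403829.46 + 2671.53 + 552.39 = 407053.38
Import duty = 407053.38 × 7.8% = 31750.16
Buyer bears: freight 2671.53 + insurance 552.39 + destination terminal 305.59 + brokerage 284.10 + duty 31750.16 = 35563.77
Landed cost = invoice 403829.46 + 35563.77 = 439393.23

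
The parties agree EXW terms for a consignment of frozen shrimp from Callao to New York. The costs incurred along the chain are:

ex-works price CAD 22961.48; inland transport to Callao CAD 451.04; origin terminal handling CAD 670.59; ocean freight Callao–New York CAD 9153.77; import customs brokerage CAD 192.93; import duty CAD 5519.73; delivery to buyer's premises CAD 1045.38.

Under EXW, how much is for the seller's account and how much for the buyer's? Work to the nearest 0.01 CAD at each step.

EXW: the seller makes goods available at their premises; the buyer bears all onward costs.
Seller's account: goods 22961.48 = 22961.48
Buyer's account: inland to port 451.04 + origin terminal 670.59 + freight 9153.77 + brokerage 192.93 + duty 5519.73 + delivery 1045.38 = 17033.44

Seller: CAD 22961.48; buyer: CAD 17033.44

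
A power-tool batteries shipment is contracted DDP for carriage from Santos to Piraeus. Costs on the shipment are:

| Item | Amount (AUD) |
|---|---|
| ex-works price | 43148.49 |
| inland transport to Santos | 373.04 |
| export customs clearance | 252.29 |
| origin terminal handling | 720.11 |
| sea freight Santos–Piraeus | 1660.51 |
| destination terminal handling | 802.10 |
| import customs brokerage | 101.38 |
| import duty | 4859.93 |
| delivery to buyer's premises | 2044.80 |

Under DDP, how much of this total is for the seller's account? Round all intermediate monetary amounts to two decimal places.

Seller's account: AUD 53962.65

DDP: the seller bears all costs including import duty.
Seller's account: goods 43148.49 + inland to port 373.04 + export clearance 252.29 + origin terminal 720.11 + freight 1660.51 + destination terminal 802.10 + brokerage 101.38 + duty 4859.93 + delivery 2044.80 = 53962.65
Buyer's account: 0.00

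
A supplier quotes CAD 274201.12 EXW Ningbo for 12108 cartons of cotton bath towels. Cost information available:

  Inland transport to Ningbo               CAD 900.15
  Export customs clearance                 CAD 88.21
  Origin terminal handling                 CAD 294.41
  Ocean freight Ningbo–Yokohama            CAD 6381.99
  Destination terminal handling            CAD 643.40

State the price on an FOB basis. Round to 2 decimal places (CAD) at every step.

Not relevant to the conversion: freight, destination terminal — on the buyer under both terms; not part of either seller's price.
From EXW to FOB, the seller additionally bears: inland to port, export clearance, origin terminal.
FOB price = 274201.12 + 900.15 + 88.21 + 294.41 = 275483.89

FOB price: CAD 275483.89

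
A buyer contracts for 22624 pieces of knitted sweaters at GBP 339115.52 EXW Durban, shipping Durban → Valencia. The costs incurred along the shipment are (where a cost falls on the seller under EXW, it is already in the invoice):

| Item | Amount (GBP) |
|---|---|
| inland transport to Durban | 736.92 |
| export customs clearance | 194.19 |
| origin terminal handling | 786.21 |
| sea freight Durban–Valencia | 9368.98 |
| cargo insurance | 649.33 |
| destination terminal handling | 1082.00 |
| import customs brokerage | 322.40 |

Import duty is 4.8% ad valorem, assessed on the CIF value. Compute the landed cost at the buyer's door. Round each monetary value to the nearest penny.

Total landed cost: GBP 369096.41

EXW: the seller makes goods available at their premises; the buyer bears all onward costs.
CIF value = EXW price + inland to port + export clearance + origin terminal + freight + insurance = 339115.52 + 736.92 + 194.19 + 786.21 + 9368.98 + 649.33 = 350851.15
Import duty = 350851.15 × 4.8% = 16840.86
Buyer bears: inland to port 736.92 + export clearance 194.19 + origin terminal 786.21 + freight 9368.98 + insurance 649.33 + destination terminal 1082.00 + brokerage 322.40 + duty 16840.86 = 29980.89
Landed cost = invoice 339115.52 + 29980.89 = 369096.41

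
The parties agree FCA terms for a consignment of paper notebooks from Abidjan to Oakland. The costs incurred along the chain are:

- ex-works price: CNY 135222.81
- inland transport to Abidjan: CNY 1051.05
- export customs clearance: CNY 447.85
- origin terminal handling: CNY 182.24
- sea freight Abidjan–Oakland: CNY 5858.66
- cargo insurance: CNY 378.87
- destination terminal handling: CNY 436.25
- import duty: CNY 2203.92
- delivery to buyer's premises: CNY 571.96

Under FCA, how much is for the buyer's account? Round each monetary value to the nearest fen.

Buyer's account: CNY 9631.90

FCA: the seller delivers export-cleared goods to the carrier; the buyer bears costs from that point.
Seller's account: goods 135222.81 + inland to port 1051.05 + export clearance 447.85 = 136721.71
Buyer's account: origin terminal 182.24 + freight 5858.66 + insurance 378.87 + destination terminal 436.25 + duty 2203.92 + delivery 571.96 = 9631.90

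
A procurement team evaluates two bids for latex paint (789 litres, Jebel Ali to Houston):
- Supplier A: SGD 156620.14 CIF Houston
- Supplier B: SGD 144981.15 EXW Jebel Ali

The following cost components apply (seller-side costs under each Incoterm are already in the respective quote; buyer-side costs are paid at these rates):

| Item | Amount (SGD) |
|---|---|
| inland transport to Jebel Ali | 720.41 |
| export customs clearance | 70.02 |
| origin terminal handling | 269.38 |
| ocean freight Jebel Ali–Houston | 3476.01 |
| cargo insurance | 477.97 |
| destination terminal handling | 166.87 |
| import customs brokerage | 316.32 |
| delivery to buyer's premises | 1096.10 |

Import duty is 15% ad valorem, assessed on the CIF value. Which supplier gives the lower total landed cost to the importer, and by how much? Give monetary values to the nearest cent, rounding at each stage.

Supplier A (CIF):
The CIF price already equals the CIF value: 156620.14
Import duty = 156620.14 × 15% = 23493.02
Buyer bears (A): 166.87 + 316.32 + 1096.10 = 1579.29
Landed cost (A) = invoice 156620.14 + 1579.29 + duty 23493.02 = 181692.45
Supplier B (EXW):
CIF value = EXW price + inland to port + export clearance + origin terminal + freight + insurance = 144981.15 + 720.41 + 70.02 + 269.38 + 3476.01 + 477.97 = 149994.94
Import duty = 149994.94 × 15% = 22499.24
Buyer bears (B): 720.41 + 70.02 + 269.38 + 3476.01 + 477.97 + 166.87 + 316.32 + 1096.10 = 6593.08
Landed cost (B) = invoice 144981.15 + 6593.08 + duty 22499.24 = 174073.47
Difference = |181692.45 − 174073.47| = 7618.98

Supplier B is cheaper by SGD 7618.98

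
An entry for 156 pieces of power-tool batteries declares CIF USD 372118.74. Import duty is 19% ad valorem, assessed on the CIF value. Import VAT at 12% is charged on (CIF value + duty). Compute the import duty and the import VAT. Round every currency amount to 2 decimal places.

Import duty = 372118.74 × 19% = 70702.56
VAT base = CIF + duty = 372118.74 + 70702.56 = 442821.30
Import VAT = 442821.30 × 12% = 53138.56

Import duty: USD 70702.56; import VAT: USD 53138.56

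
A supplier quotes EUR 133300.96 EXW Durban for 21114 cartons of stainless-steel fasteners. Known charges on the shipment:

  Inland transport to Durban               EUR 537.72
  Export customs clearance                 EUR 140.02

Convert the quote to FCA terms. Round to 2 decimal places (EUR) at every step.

From EXW to FCA, the seller additionally bears: inland to port, export clearance.
FCA price = 133300.96 + 537.72 + 140.02 = 133978.70

FCA price: EUR 133978.70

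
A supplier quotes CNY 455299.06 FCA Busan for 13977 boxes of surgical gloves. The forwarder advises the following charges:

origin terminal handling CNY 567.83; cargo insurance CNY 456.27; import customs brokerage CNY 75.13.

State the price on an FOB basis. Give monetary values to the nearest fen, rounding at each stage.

Not relevant to the conversion: brokerage, insurance — on the buyer under both terms; not part of either seller's price.
From FCA to FOB, the seller additionally bears: origin terminal.
FOB price = 455299.06 + 567.83 = 455866.89

FOB price: CNY 455866.89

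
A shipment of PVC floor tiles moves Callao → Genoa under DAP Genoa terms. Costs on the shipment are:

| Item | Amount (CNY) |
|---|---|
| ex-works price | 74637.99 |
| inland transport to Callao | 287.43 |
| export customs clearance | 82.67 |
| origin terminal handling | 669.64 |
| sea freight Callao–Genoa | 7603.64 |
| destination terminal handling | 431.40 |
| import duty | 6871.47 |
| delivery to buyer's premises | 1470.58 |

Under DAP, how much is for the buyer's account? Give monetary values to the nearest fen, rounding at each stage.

Buyer's account: CNY 6871.47

DAP: the seller bears all costs to the named destination except import duty and clearance.
Seller's account: goods 74637.99 + inland to port 287.43 + export clearance 82.67 + origin terminal 669.64 + freight 7603.64 + destination terminal 431.40 + delivery 1470.58 = 85183.35
Buyer's account: duty 6871.47 = 6871.47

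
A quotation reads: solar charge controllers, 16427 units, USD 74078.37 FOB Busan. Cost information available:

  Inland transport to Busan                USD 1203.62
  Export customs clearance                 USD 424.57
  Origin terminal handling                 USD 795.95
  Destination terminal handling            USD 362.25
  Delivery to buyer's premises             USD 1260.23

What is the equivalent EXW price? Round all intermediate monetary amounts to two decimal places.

Not relevant to the conversion: destination terminal, delivery — on the buyer under both terms; not part of either seller's price.
From FOB to EXW, the seller no longer bears: inland to port, export clearance, origin terminal.
EXW price = 74078.37 − 1203.62 − 424.57 − 795.95 = 71654.23

EXW price: USD 71654.23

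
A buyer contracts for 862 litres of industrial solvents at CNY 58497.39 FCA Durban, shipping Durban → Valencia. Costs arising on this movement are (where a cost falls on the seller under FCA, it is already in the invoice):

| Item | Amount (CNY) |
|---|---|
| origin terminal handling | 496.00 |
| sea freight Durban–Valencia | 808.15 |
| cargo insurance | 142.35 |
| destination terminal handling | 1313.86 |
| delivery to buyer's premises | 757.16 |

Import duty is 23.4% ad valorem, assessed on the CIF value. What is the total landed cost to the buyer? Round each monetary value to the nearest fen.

FCA: the seller delivers export-cleared goods to the carrier; the buyer bears costs from that point.
CIF value = FCA price + origin terminal + freight + insurance = 58497.39 + 496.00 + 808.15 + 142.35 = 59943.89
Import duty = 59943.89 × 23.4% = 14026.87
Buyer bears: origin terminal 496.00 + freight 808.15 + insurance 142.35 + destination terminal 1313.86 + delivery 757.16 + duty 14026.87 = 17544.39
Landed cost = invoice 58497.39 + 17544.39 = 76041.78

Total landed cost: CNY 76041.78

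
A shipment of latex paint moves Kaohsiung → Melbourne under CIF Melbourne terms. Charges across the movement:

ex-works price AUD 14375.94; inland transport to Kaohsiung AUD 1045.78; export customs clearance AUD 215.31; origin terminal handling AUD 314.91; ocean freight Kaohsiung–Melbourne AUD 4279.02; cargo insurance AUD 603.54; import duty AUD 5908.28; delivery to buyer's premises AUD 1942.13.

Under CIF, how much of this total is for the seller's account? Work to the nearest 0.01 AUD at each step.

Seller's account: AUD 20834.50

CIF: the seller pays costs through ocean freight and marine insurance to the destination port.
Seller's account: goods 14375.94 + inland to port 1045.78 + export clearance 215.31 + origin terminal 314.91 + freight 4279.02 + insurance 603.54 = 20834.50
Buyer's account: duty 5908.28 + delivery 1942.13 = 7850.41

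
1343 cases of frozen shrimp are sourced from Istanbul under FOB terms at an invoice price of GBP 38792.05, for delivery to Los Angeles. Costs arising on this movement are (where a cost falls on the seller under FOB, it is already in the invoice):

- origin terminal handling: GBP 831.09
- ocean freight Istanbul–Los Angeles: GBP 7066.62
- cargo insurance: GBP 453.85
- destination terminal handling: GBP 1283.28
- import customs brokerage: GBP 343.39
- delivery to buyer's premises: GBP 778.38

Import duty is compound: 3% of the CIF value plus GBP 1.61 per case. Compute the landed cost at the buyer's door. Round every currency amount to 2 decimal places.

FOB: the seller bears costs until goods are on board at the origin port; the buyer bears freight, insurance and all costs thereafter.
Already in the invoice (seller's account under FOB): origin terminal — exclude.
CIF value = FOB price + freight + insurance = 38792.05 + 7066.62 + 453.85 = 46312.52
Ad valorem component: 46312.52 × 3% = 1389.38
Specific component: 1343 × 1.61 = 2162.23
Import duty = 1389.38 + 2162.23 = 3551.61
Buyer bears: freight 7066.62 + insurance 453.85 + destination terminal 1283.28 + brokerage 343.39 + delivery 778.38 + duty 3551.61 = 13477.13
Landed cost = invoice 38792.05 + 13477.13 = 52269.18

Total landed cost: GBP 52269.18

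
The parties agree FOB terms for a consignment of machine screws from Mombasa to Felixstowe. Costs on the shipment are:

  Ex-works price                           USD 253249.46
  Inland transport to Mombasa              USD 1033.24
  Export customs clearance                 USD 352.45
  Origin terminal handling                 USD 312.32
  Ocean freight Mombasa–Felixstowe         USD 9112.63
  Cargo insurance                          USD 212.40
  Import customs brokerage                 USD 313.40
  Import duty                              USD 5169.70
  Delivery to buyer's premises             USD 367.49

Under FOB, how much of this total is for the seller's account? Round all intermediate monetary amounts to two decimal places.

FOB: the seller bears costs until goods are on board at the origin port; the buyer bears freight, insurance and all costs thereafter.
Seller's account: goods 253249.46 + inland to port 1033.24 + export clearance 352.45 + origin terminal 312.32 = 254947.47
Buyer's account: freight 9112.63 + insurance 212.40 + brokerage 313.40 + duty 5169.70 + delivery 367.49 = 15175.62

Seller's account: USD 254947.47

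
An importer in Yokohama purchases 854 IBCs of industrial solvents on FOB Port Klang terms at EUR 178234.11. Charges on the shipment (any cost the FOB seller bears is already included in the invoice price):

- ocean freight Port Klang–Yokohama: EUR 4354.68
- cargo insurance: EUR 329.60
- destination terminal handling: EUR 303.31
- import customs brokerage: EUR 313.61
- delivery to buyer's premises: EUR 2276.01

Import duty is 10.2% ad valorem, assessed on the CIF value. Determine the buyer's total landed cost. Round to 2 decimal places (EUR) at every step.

FOB: the seller bears costs until goods are on board at the origin port; the buyer bears freight, insurance and all costs thereafter.
CIF value = FOB price + freight + insurance = 178234.11 + 4354.68 + 329.60 = 182918.39
Import duty = 182918.39 × 10.2% = 18657.68
Buyer bears: freight 4354.68 + insurance 329.60 + destination terminal 303.31 + brokerage 313.61 + delivery 2276.01 + duty 18657.68 = 26234.89
Landed cost = invoice 178234.11 + 26234.89 = 204469.00

Total landed cost: EUR 204469.00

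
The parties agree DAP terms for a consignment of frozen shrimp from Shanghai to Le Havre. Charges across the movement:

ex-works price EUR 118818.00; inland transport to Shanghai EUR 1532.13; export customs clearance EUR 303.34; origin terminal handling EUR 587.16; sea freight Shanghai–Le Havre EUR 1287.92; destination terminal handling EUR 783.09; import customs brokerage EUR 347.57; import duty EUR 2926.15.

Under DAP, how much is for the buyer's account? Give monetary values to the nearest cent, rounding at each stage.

Buyer's account: EUR 3273.72

DAP: the seller bears all costs to the named destination except import duty and clearance.
Seller's account: goods 118818.00 + inland to port 1532.13 + export clearance 303.34 + origin terminal 587.16 + freight 1287.92 + destination terminal 783.09 = 123311.64
Buyer's account: brokerage 347.57 + duty 2926.15 = 3273.72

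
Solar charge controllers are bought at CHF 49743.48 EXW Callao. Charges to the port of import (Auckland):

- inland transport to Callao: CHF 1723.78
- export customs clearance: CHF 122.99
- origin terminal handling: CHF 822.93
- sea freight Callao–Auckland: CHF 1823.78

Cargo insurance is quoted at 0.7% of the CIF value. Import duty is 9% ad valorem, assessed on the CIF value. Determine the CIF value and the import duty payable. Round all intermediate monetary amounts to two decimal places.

CIF value: CHF 54619.30; import duty: CHF 4915.74

Let C be the CIF value. C = EXW price + pre-shipment costs + freight + 0.7% × C
C − 0.7% × C = 49743.48 + 1723.78 + 122.99 + 822.93 + 1823.78
0.993 × C = 54236.96
C = 54236.96 / 0.993 = 54619.30
Insurance premium = 0.7% × 54619.30 = 382.34
Import duty = 54619.30 × 9% = 4915.74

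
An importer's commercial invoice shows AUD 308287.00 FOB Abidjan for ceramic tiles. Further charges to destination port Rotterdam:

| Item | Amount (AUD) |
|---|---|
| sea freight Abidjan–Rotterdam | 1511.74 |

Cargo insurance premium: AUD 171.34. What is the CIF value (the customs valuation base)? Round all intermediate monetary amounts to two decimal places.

CIF = FOB price + freight + insurance
CIF = 308287.00 + 1511.74 + 171.34 = 309970.08

CIF value: AUD 309970.08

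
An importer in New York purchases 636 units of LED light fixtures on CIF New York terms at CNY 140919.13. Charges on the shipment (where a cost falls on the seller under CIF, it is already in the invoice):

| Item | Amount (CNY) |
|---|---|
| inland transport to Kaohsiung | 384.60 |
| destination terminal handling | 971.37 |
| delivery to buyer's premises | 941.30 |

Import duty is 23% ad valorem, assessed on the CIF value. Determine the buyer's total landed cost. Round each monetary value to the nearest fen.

CIF: the seller pays costs through ocean freight and marine insurance to the destination port.
Already in the invoice (seller's account under CIF): inland to port — exclude.
The CIF price already equals the CIF value: 140919.13
Import duty = 140919.13 × 23% = 32411.40
Buyer bears: destination terminal 971.37 + delivery 941.30 + duty 32411.40 = 34324.07
Landed cost = invoice 140919.13 + 34324.07 = 175243.20

Total landed cost: CNY 175243.20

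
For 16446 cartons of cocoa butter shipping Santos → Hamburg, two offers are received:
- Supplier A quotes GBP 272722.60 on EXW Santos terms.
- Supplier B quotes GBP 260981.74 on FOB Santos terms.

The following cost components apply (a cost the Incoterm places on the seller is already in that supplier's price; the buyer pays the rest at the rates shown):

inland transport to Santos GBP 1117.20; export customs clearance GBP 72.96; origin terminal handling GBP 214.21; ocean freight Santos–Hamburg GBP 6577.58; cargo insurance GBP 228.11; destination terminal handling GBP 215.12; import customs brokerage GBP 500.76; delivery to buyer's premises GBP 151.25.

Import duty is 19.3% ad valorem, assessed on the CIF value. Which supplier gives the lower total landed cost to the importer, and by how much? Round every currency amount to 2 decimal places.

Supplier A (EXW):
CIF value = EXW price + inland to port + export clearance + origin terminal + freight + insurance = 272722.60 + 1117.20 + 72.96 + 214.21 + 6577.58 + 228.11 = 280932.66
Import duty = 280932.66 × 19.3% = 54220.00
Buyer bears (A): 1117.20 + 72.96 + 214.21 + 6577.58 + 228.11 + 215.12 + 500.76 + 151.25 = 9077.19
Landed cost (A) = invoice 272722.60 + 9077.19 + duty 54220.00 = 336019.79
Supplier B (FOB):
CIF value = FOB price + freight + insurance = 260981.74 + 6577.58 + 228.11 = 267787.43
Import duty = 267787.43 × 19.3% = 51682.97
Buyer bears (B): 6577.58 + 228.11 + 215.12 + 500.76 + 151.25 = 7672.82
Landed cost (B) = invoice 260981.74 + 7672.82 + duty 51682.97 = 320337.53
Difference = |336019.79 − 320337.53| = 15682.26

Supplier B is cheaper by GBP 15682.26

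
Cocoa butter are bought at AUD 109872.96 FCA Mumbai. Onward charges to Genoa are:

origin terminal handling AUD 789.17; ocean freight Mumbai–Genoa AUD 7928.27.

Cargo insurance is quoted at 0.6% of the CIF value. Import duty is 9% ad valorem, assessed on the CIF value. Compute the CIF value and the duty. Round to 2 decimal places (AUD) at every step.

Let C be the CIF value. C = FCA price + pre-shipment costs + freight + 0.6% × C
C − 0.6% × C = 109872.96 + 789.17 + 7928.27
0.994 × C = 118590.40
C = 118590.40 / 0.994 = 119306.24
Insurance premium = 0.6% × 119306.24 = 715.84
Import duty = 119306.24 × 9% = 10737.56

CIF value: AUD 119306.24; import duty: AUD 10737.56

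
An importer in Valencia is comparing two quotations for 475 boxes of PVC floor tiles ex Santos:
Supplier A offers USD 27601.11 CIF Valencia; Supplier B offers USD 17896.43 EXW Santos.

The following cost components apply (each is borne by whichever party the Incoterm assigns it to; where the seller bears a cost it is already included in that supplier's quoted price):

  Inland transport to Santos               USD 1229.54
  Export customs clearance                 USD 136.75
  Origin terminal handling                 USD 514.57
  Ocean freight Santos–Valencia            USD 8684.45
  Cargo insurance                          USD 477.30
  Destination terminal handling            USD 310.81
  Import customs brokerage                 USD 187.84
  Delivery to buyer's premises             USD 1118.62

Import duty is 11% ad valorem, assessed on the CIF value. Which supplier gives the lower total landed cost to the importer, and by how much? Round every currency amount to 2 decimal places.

Supplier A (CIF):
The CIF price already equals the CIF value: 27601.11
Import duty = 27601.11 × 11% = 3036.12
Buyer bears (A): 310.81 + 187.84 + 1118.62 = 1617.27
Landed cost (A) = invoice 27601.11 + 1617.27 + duty 3036.12 = 32254.50
Supplier B (EXW):
CIF value = EXW price + inland to port + export clearance + origin terminal + freight + insurance = 17896.43 + 1229.54 + 136.75 + 514.57 + 8684.45 + 477.30 = 28939.04
Import duty = 28939.04 × 11% = 3183.29
Buyer bears (B): 1229.54 + 136.75 + 514.57 + 8684.45 + 477.30 + 310.81 + 187.84 + 1118.62 = 12659.88
Landed cost (B) = invoice 17896.43 + 12659.88 + duty 3183.29 = 33739.60
Difference = |32254.50 − 33739.60| = 1485.10

Supplier A is cheaper by USD 1485.10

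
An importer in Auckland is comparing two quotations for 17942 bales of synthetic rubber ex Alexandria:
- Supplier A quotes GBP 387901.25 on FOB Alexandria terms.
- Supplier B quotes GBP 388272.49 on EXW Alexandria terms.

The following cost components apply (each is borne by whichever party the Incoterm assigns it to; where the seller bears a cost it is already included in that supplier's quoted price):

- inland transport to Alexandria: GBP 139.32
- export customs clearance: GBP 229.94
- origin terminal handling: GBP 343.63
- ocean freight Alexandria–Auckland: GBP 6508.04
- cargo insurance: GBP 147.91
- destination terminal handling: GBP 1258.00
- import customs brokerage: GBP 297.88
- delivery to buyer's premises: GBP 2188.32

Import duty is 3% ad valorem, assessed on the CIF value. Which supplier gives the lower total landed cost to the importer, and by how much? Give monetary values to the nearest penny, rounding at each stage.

Supplier A (FOB):
CIF value = FOB price + freight + insurance = 387901.25 + 6508.04 + 147.91 = 394557.20
Import duty = 394557.20 × 3% = 11836.72
Buyer bears (A): 6508.04 + 147.91 + 1258.00 + 297.88 + 2188.32 = 10400.15
Landed cost (A) = invoice 387901.25 + 10400.15 + duty 11836.72 = 410138.12
Supplier B (EXW):
CIF value = EXW price + inland to port + export clearance + origin terminal + freight + insurance = 388272.49 + 139.32 + 229.94 + 343.63 + 6508.04 + 147.91 = 395641.33
Import duty = 395641.33 × 3% = 11869.24
Buyer bears (B): 139.32 + 229.94 + 343.63 + 6508.04 + 147.91 + 1258.00 + 297.88 + 2188.32 = 11113.04
Landed cost (B) = invoice 388272.49 + 11113.04 + duty 11869.24 = 411254.77
Difference = |410138.12 − 411254.77| = 1116.65

Supplier A is cheaper by GBP 1116.65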